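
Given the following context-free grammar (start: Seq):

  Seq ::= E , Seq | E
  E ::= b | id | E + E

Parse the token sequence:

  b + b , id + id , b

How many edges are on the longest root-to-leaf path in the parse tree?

[Seq [E [E b] + [E b]] , [Seq [E [E id] + [E id]] , [Seq [E b]]]]

4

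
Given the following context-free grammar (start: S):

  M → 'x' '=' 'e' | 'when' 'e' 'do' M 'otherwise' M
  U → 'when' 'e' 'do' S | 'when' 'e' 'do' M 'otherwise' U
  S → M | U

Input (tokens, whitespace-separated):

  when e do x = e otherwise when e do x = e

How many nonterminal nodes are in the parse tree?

[S [U when e do [M x = e] otherwise [U when e do [S [M x = e]]]]]

6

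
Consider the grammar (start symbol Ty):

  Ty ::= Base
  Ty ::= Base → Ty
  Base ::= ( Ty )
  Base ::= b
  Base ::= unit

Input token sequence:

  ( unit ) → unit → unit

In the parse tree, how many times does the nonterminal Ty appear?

4

[Ty [Base ( [Ty [Base unit]] )] → [Ty [Base unit] → [Ty [Base unit]]]]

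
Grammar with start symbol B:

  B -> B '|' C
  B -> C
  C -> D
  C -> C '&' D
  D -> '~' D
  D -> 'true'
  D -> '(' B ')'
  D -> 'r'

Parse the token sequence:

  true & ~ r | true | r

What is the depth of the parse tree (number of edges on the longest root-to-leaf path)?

6

[B [B [B [C [C [D true]] & [D ~ [D r]]]] | [C [D true]]] | [C [D r]]]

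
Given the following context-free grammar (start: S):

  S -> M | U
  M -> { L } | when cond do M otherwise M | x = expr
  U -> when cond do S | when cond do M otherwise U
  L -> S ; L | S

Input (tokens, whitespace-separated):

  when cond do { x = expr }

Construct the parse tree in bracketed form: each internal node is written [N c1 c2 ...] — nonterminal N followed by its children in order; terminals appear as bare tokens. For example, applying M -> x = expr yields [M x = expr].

S
U
when cond do S
when cond do M
when cond do { L }
when cond do { S }
when cond do { M }
when cond do { x = expr }

[S [U when cond do [S [M { [L [S [M x = expr]]] }]]]]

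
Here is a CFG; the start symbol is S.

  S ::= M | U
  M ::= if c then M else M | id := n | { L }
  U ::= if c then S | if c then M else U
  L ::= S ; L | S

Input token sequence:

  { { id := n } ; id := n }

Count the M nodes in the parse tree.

4

[S [M { [L [S [M { [L [S [M id := n]]] }]] ; [L [S [M id := n]]]] }]]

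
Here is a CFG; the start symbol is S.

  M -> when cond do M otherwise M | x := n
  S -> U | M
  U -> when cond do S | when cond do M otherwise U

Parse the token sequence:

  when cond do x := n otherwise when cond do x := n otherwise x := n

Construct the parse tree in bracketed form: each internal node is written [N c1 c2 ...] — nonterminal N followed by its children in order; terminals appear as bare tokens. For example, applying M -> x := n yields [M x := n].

[S [M when cond do [M x := n] otherwise [M when cond do [M x := n] otherwise [M x := n]]]]

S
M
when cond do M otherwise M
when cond do x := n otherwise M
when cond do x := n otherwise when cond do M otherwise M
when cond do x := n otherwise when cond do x := n otherwise M
when cond do x := n otherwise when cond do x := n otherwise x := n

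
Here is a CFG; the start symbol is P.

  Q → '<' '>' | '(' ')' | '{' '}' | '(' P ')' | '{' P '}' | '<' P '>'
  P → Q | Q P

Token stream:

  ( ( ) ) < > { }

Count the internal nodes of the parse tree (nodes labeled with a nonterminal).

[P [Q ( [P [Q ( )]] )] [P [Q < >] [P [Q { }]]]]

8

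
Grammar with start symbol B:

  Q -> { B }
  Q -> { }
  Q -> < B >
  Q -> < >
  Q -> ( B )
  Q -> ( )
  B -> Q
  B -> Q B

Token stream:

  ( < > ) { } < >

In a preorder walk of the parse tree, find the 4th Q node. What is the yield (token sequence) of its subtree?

[B [Q ( [B [Q < >]] )] [B [Q { }] [B [Q < >]]]]

< >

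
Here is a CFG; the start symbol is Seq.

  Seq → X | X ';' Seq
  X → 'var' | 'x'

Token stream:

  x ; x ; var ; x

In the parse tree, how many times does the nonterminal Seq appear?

[Seq [X x] ; [Seq [X x] ; [Seq [X var] ; [Seq [X x]]]]]

4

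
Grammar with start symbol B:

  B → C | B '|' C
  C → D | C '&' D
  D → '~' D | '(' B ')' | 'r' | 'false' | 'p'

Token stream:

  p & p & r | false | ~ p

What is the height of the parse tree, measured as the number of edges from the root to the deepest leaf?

7

[B [B [B [C [C [C [D p]] & [D p]] & [D r]]] | [C [D false]]] | [C [D ~ [D p]]]]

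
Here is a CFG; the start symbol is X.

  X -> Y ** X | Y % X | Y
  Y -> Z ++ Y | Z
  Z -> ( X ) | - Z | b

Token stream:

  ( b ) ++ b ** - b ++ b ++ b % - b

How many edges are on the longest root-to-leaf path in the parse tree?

[X [Y [Z ( [X [Y [Z b]]] )] ++ [Y [Z b]]] ** [X [Y [Z - [Z b]] ++ [Y [Z b] ++ [Y [Z b]]]] % [X [Y [Z - [Z b]]]]]]

6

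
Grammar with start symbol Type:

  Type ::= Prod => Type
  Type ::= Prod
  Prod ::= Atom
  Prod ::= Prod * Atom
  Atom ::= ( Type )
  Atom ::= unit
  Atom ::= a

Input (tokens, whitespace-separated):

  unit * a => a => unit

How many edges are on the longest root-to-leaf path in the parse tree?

[Type [Prod [Prod [Atom unit]] * [Atom a]] => [Type [Prod [Atom a]] => [Type [Prod [Atom unit]]]]]

5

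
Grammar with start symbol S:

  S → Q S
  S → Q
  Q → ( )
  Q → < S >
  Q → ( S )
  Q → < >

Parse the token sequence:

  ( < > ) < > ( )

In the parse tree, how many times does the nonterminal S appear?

[S [Q ( [S [Q < >]] )] [S [Q < >] [S [Q ( )]]]]

4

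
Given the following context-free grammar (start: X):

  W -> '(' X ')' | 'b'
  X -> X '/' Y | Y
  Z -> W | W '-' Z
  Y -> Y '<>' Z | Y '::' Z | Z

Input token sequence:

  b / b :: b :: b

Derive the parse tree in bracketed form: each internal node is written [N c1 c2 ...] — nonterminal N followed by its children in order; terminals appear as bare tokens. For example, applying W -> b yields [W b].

[X [X [Y [Z [W b]]]] / [Y [Y [Y [Z [W b]]] :: [Z [W b]]] :: [Z [W b]]]]

X
X / Y
Y / Y
Z / Y
W / Y
b / Y
b / Y :: Z
b / Y :: Z :: Z
b / Z :: Z :: Z
b / W :: Z :: Z
b / b :: Z :: Z
b / b :: W :: Z
b / b :: b :: Z
b / b :: b :: W
b / b :: b :: b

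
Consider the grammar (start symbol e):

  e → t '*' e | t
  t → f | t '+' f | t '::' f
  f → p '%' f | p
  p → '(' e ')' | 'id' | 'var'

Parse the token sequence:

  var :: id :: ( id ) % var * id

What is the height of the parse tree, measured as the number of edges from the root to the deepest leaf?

[e [t [t [t [f [p var]]] :: [f [p id]]] :: [f [p ( [e [t [f [p id]]]] )] % [f [p var]]]] * [e [t [f [p id]]]]]

8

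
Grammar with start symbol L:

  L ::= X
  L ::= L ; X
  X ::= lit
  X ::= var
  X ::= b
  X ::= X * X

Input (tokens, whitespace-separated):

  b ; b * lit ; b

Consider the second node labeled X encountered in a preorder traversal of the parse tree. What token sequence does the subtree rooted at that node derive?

[L [L [L [X b]] ; [X [X b] * [X lit]]] ; [X b]]

b * lit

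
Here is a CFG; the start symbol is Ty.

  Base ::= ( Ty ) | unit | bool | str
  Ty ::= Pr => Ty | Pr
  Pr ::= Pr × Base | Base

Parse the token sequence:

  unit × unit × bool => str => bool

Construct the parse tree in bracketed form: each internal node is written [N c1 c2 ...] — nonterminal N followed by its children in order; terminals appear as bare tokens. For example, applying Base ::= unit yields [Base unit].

[Ty [Pr [Pr [Pr [Base unit]] × [Base unit]] × [Base bool]] => [Ty [Pr [Base str]] => [Ty [Pr [Base bool]]]]]

Ty
Pr => Ty
Pr × Base => Ty
Pr × Base × Base => Ty
Base × Base × Base => Ty
unit × Base × Base => Ty
unit × unit × Base => Ty
unit × unit × bool => Ty
unit × unit × bool => Pr => Ty
unit × unit × bool => Base => Ty
unit × unit × bool => str => Ty
unit × unit × bool => str => Pr
unit × unit × bool => str => Base
unit × unit × bool => str => bool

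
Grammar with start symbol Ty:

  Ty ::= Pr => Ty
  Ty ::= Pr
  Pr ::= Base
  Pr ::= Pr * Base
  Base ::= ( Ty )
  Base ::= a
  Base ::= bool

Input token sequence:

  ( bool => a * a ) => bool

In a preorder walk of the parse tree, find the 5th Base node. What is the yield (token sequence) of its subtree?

[Ty [Pr [Base ( [Ty [Pr [Base bool]] => [Ty [Pr [Pr [Base a]] * [Base a]]]] )]] => [Ty [Pr [Base bool]]]]

bool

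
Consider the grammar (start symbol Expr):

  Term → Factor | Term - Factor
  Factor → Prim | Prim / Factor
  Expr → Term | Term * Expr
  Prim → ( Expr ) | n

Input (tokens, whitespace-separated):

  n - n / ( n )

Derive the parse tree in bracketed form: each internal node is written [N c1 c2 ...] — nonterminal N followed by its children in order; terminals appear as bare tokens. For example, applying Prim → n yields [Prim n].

[Expr [Term [Term [Factor [Prim n]]] - [Factor [Prim n] / [Factor [Prim ( [Expr [Term [Factor [Prim n]]]] )]]]]]

Expr
Term
Term - Factor
Factor - Factor
Prim - Factor
n - Factor
n - Prim / Factor
n - n / Factor
n - n / Prim
n - n / ( Expr )
n - n / ( Term )
n - n / ( Factor )
n - n / ( Prim )
n - n / ( n )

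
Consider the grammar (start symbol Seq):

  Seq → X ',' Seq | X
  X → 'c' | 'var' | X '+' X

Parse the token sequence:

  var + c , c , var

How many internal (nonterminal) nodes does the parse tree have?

[Seq [X [X var] + [X c]] , [Seq [X c] , [Seq [X var]]]]

8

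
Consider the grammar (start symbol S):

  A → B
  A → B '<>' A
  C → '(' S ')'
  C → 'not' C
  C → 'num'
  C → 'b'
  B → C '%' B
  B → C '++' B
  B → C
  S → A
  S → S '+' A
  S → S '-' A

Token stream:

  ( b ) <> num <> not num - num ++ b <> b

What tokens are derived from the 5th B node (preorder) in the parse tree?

num ++ b

[S [S [A [B [C ( [S [A [B [C b]]]] )]] <> [A [B [C num]] <> [A [B [C not [C num]]]]]]] - [A [B [C num] ++ [B [C b]]] <> [A [B [C b]]]]]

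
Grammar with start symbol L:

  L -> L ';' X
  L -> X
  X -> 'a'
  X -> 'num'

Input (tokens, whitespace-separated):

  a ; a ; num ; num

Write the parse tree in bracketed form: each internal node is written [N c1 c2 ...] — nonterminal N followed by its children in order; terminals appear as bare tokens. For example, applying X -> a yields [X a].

[L [L [L [L [X a]] ; [X a]] ; [X num]] ; [X num]]

L
L ; X
L ; X ; X
L ; X ; X ; X
X ; X ; X ; X
a ; X ; X ; X
a ; a ; X ; X
a ; a ; num ; X
a ; a ; num ; num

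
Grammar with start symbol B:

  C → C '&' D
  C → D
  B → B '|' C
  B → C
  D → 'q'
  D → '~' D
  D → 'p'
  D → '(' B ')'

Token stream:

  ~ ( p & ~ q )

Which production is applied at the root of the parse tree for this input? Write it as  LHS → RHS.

B → C

[B [C [D ~ [D ( [B [C [C [D p]] & [D ~ [D q]]]] )]]]]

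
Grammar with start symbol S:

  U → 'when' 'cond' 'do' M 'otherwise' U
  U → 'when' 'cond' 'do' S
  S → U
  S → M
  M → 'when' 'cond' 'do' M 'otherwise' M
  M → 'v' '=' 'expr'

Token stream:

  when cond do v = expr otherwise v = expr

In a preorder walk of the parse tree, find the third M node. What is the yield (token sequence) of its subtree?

[S [M when cond do [M v = expr] otherwise [M v = expr]]]

v = expr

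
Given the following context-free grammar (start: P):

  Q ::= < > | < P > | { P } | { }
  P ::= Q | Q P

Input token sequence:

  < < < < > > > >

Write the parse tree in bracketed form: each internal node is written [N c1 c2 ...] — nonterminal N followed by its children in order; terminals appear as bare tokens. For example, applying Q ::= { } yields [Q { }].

[P [Q < [P [Q < [P [Q < [P [Q < >]] >]] >]] >]]

P
Q
< P >
< Q >
< < P > >
< < Q > >
< < < P > > >
< < < Q > > >
< < < < > > > >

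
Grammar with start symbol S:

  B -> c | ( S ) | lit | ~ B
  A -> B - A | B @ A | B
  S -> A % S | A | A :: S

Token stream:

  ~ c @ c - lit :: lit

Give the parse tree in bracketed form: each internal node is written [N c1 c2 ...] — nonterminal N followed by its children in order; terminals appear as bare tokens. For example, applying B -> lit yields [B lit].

[S [A [B ~ [B c]] @ [A [B c] - [A [B lit]]]] :: [S [A [B lit]]]]

S
A :: S
B @ A :: S
~ B @ A :: S
~ c @ A :: S
~ c @ B - A :: S
~ c @ c - A :: S
~ c @ c - B :: S
~ c @ c - lit :: S
~ c @ c - lit :: A
~ c @ c - lit :: B
~ c @ c - lit :: lit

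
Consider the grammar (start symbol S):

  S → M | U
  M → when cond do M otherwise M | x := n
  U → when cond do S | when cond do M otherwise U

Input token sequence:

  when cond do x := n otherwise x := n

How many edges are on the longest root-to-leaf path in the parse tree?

[S [M when cond do [M x := n] otherwise [M x := n]]]

3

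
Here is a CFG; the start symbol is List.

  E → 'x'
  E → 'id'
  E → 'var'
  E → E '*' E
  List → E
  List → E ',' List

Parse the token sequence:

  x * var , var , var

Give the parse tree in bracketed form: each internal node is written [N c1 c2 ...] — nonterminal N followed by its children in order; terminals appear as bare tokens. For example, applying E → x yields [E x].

List
E , List
E * E , List
x * E , List
x * var , List
x * var , E , List
x * var , var , List
x * var , var , E
x * var , var , var

[List [E [E x] * [E var]] , [List [E var] , [List [E var]]]]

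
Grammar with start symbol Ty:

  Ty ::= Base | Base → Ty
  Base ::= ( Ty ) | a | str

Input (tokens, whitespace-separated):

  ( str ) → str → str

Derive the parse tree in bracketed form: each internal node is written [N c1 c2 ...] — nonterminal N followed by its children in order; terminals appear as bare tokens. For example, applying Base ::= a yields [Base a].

Ty
Base → Ty
( Ty ) → Ty
( Base ) → Ty
( str ) → Ty
( str ) → Base → Ty
( str ) → str → Ty
( str ) → str → Base
( str ) → str → str

[Ty [Base ( [Ty [Base str]] )] → [Ty [Base str] → [Ty [Base str]]]]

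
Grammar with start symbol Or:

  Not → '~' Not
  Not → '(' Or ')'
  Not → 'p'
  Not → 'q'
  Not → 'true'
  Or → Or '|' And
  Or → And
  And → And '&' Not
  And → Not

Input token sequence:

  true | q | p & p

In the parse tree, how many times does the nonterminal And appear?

[Or [Or [Or [And [Not true]]] | [And [Not q]]] | [And [And [Not p]] & [Not p]]]

4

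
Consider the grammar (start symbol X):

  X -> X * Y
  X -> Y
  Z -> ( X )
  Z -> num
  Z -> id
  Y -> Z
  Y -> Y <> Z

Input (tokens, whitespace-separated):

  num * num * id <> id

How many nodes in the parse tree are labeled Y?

[X [X [X [Y [Z num]]] * [Y [Z num]]] * [Y [Y [Z id]] <> [Z id]]]

4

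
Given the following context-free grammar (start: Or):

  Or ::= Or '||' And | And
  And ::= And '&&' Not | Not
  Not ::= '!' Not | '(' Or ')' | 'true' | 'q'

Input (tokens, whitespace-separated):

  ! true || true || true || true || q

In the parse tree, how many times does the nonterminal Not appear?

6

[Or [Or [Or [Or [Or [And [Not ! [Not true]]]] || [And [Not true]]] || [And [Not true]]] || [And [Not true]]] || [And [Not q]]]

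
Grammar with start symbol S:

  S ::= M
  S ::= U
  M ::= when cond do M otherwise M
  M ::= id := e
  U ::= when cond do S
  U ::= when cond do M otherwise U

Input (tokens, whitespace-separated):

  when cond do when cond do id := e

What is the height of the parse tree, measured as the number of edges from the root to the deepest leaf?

6

[S [U when cond do [S [U when cond do [S [M id := e]]]]]]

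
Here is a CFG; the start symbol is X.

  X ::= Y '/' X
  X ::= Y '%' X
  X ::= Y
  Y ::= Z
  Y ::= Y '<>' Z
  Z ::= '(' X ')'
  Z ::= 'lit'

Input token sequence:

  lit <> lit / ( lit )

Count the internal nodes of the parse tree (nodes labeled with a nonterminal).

11

[X [Y [Y [Z lit]] <> [Z lit]] / [X [Y [Z ( [X [Y [Z lit]]] )]]]]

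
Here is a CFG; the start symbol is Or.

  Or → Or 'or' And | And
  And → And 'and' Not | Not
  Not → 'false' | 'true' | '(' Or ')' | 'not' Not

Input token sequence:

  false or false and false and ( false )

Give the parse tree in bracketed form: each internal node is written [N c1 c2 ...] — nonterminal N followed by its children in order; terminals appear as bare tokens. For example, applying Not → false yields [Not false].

[Or [Or [And [Not false]]] or [And [And [And [Not false]] and [Not false]] and [Not ( [Or [And [Not false]]] )]]]

Or
Or or And
And or And
Not or And
false or And
false or And and Not
false or And and Not and Not
false or Not and Not and Not
false or false and Not and Not
false or false and false and Not
false or false and false and ( Or )
false or false and false and ( And )
false or false and false and ( Not )
false or false and false and ( false )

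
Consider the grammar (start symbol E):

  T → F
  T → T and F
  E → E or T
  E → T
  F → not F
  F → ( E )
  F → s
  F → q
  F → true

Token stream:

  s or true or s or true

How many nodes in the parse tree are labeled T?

4

[E [E [E [E [T [F s]]] or [T [F true]]] or [T [F s]]] or [T [F true]]]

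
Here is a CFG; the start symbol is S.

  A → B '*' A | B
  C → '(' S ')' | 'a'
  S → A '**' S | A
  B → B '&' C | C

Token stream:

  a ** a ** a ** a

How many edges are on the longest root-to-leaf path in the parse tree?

7

[S [A [B [C a]]] ** [S [A [B [C a]]] ** [S [A [B [C a]]] ** [S [A [B [C a]]]]]]]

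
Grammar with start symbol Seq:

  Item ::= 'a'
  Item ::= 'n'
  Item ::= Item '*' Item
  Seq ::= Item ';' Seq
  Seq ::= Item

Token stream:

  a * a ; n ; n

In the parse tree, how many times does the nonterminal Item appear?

[Seq [Item [Item a] * [Item a]] ; [Seq [Item n] ; [Seq [Item n]]]]

5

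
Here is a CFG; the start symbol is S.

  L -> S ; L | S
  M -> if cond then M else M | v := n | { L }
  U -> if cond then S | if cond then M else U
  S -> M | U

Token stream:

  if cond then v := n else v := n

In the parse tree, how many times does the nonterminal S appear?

[S [M if cond then [M v := n] else [M v := n]]]

1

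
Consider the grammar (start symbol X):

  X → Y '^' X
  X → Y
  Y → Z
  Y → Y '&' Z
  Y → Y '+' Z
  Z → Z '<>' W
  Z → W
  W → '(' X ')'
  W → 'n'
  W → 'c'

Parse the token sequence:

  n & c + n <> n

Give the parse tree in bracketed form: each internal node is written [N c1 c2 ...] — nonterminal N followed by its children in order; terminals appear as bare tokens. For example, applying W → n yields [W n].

X
Y
Y + Z
Y & Z + Z
Z & Z + Z
W & Z + Z
n & Z + Z
n & W + Z
n & c + Z
n & c + Z <> W
n & c + W <> W
n & c + n <> W
n & c + n <> n

[X [Y [Y [Y [Z [W n]]] & [Z [W c]]] + [Z [Z [W n]] <> [W n]]]]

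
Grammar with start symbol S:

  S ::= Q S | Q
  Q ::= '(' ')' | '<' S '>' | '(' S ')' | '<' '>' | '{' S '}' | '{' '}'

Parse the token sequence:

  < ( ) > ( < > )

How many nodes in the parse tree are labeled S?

[S [Q < [S [Q ( )]] >] [S [Q ( [S [Q < >]] )]]]

4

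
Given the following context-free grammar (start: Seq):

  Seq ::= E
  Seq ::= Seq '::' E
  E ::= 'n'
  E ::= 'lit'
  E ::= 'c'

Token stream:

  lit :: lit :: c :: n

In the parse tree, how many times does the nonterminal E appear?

4

[Seq [Seq [Seq [Seq [E lit]] :: [E lit]] :: [E c]] :: [E n]]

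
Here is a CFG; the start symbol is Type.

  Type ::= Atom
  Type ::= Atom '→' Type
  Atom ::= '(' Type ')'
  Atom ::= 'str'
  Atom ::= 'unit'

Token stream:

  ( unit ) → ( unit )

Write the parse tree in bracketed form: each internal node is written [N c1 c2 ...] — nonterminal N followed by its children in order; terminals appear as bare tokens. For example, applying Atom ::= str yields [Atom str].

[Type [Atom ( [Type [Atom unit]] )] → [Type [Atom ( [Type [Atom unit]] )]]]

Type
Atom → Type
( Type ) → Type
( Atom ) → Type
( unit ) → Type
( unit ) → Atom
( unit ) → ( Type )
( unit ) → ( Atom )
( unit ) → ( unit )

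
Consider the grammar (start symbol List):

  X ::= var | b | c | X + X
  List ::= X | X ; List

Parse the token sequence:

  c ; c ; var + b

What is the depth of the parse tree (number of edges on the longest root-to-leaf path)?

5

[List [X c] ; [List [X c] ; [List [X [X var] + [X b]]]]]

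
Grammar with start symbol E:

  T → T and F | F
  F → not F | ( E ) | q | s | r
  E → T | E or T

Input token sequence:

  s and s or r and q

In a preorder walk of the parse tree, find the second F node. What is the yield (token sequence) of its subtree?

s

[E [E [T [T [F s]] and [F s]]] or [T [T [F r]] and [F q]]]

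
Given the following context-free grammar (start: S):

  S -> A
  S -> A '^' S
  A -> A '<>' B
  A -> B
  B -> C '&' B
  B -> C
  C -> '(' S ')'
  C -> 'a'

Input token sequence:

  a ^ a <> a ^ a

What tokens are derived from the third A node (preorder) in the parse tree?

a

[S [A [B [C a]]] ^ [S [A [A [B [C a]]] <> [B [C a]]] ^ [S [A [B [C a]]]]]]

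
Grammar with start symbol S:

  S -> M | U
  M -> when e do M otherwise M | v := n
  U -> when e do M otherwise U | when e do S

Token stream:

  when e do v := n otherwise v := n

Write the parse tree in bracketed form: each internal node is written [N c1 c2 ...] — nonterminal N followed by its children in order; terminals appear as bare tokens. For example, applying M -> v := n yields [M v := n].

[S [M when e do [M v := n] otherwise [M v := n]]]

S
M
when e do M otherwise M
when e do v := n otherwise M
when e do v := n otherwise v := n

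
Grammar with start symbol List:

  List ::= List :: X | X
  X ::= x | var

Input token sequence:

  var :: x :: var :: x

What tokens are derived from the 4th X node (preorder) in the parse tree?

x

[List [List [List [List [X var]] :: [X x]] :: [X var]] :: [X x]]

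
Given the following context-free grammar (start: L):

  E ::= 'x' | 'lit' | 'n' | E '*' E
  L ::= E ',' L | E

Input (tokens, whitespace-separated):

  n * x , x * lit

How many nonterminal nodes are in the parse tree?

[L [E [E n] * [E x]] , [L [E [E x] * [E lit]]]]

8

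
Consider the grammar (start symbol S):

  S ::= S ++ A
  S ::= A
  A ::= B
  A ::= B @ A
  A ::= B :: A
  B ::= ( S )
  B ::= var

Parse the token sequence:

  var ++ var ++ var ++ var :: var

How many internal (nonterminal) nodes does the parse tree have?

14

[S [S [S [S [A [B var]]] ++ [A [B var]]] ++ [A [B var]]] ++ [A [B var] :: [A [B var]]]]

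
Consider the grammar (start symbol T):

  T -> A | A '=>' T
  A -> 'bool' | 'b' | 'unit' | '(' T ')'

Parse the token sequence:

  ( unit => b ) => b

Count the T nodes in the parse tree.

4

[T [A ( [T [A unit] => [T [A b]]] )] => [T [A b]]]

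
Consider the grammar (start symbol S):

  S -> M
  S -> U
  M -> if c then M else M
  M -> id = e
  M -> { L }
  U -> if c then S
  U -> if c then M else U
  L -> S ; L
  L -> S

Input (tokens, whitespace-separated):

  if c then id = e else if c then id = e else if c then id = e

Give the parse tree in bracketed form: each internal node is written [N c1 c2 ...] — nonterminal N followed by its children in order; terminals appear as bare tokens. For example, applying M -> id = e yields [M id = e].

[S [U if c then [M id = e] else [U if c then [M id = e] else [U if c then [S [M id = e]]]]]]

S
U
if c then M else U
if c then id = e else U
if c then id = e else if c then M else U
if c then id = e else if c then id = e else U
if c then id = e else if c then id = e else if c then S
if c then id = e else if c then id = e else if c then M
if c then id = e else if c then id = e else if c then id = e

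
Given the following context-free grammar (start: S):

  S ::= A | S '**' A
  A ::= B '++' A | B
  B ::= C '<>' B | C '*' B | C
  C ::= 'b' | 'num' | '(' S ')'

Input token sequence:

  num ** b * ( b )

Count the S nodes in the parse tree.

3

[S [S [A [B [C num]]]] ** [A [B [C b] * [B [C ( [S [A [B [C b]]]] )]]]]]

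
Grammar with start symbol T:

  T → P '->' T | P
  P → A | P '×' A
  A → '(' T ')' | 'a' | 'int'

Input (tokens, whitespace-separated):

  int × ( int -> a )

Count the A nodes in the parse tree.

[T [P [P [A int]] × [A ( [T [P [A int]] -> [T [P [A a]]]] )]]]

4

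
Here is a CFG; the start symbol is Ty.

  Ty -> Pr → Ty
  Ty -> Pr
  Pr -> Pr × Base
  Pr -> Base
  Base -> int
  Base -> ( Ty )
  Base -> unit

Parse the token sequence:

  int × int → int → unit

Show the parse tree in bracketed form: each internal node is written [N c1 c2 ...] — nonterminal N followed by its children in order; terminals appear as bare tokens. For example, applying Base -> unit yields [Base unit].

Ty
Pr → Ty
Pr × Base → Ty
Base × Base → Ty
int × Base → Ty
int × int → Ty
int × int → Pr → Ty
int × int → Base → Ty
int × int → int → Ty
int × int → int → Pr
int × int → int → Base
int × int → int → unit

[Ty [Pr [Pr [Base int]] × [Base int]] → [Ty [Pr [Base int]] → [Ty [Pr [Base unit]]]]]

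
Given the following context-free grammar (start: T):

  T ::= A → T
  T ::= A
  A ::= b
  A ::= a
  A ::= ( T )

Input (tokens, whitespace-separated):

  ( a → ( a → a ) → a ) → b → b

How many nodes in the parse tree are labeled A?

[T [A ( [T [A a] → [T [A ( [T [A a] → [T [A a]]] )] → [T [A a]]]] )] → [T [A b] → [T [A b]]]]

8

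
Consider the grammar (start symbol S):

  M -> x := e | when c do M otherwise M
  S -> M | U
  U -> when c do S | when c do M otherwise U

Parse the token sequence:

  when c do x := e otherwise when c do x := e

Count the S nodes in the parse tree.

2

[S [U when c do [M x := e] otherwise [U when c do [S [M x := e]]]]]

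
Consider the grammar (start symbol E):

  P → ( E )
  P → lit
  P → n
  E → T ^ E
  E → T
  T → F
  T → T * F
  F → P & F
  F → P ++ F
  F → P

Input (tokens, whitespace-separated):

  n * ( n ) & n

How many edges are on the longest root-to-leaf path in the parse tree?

8

[E [T [T [F [P n]]] * [F [P ( [E [T [F [P n]]]] )] & [F [P n]]]]]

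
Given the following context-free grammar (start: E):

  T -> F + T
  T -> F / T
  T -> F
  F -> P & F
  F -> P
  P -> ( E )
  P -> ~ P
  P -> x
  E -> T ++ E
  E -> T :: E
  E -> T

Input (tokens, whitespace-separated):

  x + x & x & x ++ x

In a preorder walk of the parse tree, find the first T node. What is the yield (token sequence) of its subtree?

[E [T [F [P x]] + [T [F [P x] & [F [P x] & [F [P x]]]]]] ++ [E [T [F [P x]]]]]

x + x & x & x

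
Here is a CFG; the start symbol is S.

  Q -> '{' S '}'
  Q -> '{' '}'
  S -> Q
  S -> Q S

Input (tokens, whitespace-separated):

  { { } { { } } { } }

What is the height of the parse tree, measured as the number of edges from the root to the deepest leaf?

[S [Q { [S [Q { }] [S [Q { [S [Q { }]] }] [S [Q { }]]]] }]]

7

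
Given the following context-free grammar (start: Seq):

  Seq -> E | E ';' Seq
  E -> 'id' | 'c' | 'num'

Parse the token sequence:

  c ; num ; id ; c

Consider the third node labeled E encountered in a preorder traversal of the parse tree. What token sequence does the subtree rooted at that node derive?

id

[Seq [E c] ; [Seq [E num] ; [Seq [E id] ; [Seq [E c]]]]]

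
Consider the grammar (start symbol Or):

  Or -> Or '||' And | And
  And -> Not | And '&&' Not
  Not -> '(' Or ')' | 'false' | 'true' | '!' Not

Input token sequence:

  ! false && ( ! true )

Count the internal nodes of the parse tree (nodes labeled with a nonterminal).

10

[Or [And [And [Not ! [Not false]]] && [Not ( [Or [And [Not ! [Not true]]]] )]]]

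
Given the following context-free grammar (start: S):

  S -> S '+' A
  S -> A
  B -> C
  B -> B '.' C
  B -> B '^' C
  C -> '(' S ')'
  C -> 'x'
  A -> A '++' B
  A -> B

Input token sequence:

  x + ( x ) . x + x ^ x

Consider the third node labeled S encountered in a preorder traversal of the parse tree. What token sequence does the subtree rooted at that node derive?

[S [S [S [A [B [C x]]]] + [A [B [B [C ( [S [A [B [C x]]]] )]] . [C x]]]] + [A [B [B [C x]] ^ [C x]]]]

x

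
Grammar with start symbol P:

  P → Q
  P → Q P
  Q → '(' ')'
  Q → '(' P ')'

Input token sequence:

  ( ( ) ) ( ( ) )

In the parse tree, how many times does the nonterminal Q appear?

4

[P [Q ( [P [Q ( )]] )] [P [Q ( [P [Q ( )]] )]]]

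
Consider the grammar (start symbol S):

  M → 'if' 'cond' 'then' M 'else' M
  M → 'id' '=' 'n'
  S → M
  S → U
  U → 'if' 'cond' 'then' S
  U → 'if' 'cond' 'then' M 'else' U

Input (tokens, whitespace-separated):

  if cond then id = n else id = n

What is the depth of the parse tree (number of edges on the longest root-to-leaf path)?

[S [M if cond then [M id = n] else [M id = n]]]

3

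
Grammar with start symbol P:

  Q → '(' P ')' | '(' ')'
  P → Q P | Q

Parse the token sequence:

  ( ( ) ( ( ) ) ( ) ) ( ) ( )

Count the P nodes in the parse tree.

[P [Q ( [P [Q ( )] [P [Q ( [P [Q ( )]] )] [P [Q ( )]]]] )] [P [Q ( )] [P [Q ( )]]]]

7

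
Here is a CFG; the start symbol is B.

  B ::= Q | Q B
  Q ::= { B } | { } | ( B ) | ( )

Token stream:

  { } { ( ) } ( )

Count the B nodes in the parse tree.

[B [Q { }] [B [Q { [B [Q ( )]] }] [B [Q ( )]]]]

4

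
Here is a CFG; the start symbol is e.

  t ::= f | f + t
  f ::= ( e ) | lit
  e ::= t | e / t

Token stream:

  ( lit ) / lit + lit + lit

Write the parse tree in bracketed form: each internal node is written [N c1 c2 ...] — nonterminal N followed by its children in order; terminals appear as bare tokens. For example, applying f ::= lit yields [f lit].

[e [e [t [f ( [e [t [f lit]]] )]]] / [t [f lit] + [t [f lit] + [t [f lit]]]]]

e
e / t
t / t
f / t
( e ) / t
( t ) / t
( f ) / t
( lit ) / t
( lit ) / f + t
( lit ) / lit + t
( lit ) / lit + f + t
( lit ) / lit + lit + t
( lit ) / lit + lit + f
( lit ) / lit + lit + lit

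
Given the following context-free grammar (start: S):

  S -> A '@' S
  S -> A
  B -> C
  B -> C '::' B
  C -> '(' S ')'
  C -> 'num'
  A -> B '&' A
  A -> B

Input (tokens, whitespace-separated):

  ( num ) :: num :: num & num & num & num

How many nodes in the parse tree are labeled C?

[S [A [B [C ( [S [A [B [C num]]]] )] :: [B [C num] :: [B [C num]]]] & [A [B [C num]] & [A [B [C num]] & [A [B [C num]]]]]]]

7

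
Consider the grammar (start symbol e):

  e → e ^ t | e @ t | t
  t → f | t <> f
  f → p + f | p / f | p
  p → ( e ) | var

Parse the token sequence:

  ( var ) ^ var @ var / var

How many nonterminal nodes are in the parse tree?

[e [e [e [t [f [p ( [e [t [f [p var]]]] )]]]] ^ [t [f [p var]]]] @ [t [f [p var] / [f [p var]]]]]

18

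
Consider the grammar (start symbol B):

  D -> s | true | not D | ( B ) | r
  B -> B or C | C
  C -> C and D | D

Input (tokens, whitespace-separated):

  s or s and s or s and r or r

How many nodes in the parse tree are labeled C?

[B [B [B [B [C [D s]]] or [C [C [D s]] and [D s]]] or [C [C [D s]] and [D r]]] or [C [D r]]]

6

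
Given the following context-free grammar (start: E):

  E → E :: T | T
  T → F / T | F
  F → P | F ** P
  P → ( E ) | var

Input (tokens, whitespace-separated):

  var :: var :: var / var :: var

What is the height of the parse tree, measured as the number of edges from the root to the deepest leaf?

7

[E [E [E [E [T [F [P var]]]] :: [T [F [P var]]]] :: [T [F [P var]] / [T [F [P var]]]]] :: [T [F [P var]]]]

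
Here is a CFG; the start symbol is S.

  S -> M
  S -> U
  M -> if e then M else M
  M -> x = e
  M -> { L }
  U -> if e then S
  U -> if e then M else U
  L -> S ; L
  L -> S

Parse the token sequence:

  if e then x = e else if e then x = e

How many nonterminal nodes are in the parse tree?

6

[S [U if e then [M x = e] else [U if e then [S [M x = e]]]]]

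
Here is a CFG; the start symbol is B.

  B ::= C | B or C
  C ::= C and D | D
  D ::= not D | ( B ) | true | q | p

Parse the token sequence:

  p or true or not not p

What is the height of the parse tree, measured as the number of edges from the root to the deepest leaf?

5

[B [B [B [C [D p]]] or [C [D true]]] or [C [D not [D not [D p]]]]]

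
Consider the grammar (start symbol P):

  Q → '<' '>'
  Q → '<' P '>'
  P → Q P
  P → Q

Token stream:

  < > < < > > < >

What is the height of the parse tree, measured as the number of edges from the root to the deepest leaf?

[P [Q < >] [P [Q < [P [Q < >]] >] [P [Q < >]]]]

5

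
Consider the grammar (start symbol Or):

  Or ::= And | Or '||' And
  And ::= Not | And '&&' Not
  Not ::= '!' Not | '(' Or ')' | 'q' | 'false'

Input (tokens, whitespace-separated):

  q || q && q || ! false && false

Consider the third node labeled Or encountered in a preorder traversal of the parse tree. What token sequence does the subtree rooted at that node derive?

[Or [Or [Or [And [Not q]]] || [And [And [Not q]] && [Not q]]] || [And [And [Not ! [Not false]]] && [Not false]]]

q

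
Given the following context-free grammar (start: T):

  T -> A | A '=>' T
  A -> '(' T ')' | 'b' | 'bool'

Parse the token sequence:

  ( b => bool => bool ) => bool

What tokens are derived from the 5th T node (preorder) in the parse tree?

[T [A ( [T [A b] => [T [A bool] => [T [A bool]]]] )] => [T [A bool]]]

bool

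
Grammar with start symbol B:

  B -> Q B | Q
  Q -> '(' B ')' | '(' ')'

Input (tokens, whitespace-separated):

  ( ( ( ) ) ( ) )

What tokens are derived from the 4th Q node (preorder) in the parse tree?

( )

[B [Q ( [B [Q ( [B [Q ( )]] )] [B [Q ( )]]] )]]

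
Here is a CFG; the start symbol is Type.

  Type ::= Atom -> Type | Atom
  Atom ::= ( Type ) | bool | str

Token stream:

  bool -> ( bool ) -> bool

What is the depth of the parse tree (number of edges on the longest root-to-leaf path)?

[Type [Atom bool] -> [Type [Atom ( [Type [Atom bool]] )] -> [Type [Atom bool]]]]

5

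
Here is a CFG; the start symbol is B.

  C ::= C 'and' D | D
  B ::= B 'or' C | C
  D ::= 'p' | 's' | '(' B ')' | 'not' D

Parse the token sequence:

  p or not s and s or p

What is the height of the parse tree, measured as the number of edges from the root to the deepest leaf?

[B [B [B [C [D p]]] or [C [C [D not [D s]]] and [D s]]] or [C [D p]]]

6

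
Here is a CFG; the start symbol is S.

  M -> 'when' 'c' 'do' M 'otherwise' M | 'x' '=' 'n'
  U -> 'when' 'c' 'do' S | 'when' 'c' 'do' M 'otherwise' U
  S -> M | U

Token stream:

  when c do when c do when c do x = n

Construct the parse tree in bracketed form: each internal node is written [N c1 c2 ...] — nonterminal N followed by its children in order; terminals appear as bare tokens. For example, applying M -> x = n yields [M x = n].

S
U
when c do S
when c do U
when c do when c do S
when c do when c do U
when c do when c do when c do S
when c do when c do when c do M
when c do when c do when c do x = n

[S [U when c do [S [U when c do [S [U when c do [S [M x = n]]]]]]]]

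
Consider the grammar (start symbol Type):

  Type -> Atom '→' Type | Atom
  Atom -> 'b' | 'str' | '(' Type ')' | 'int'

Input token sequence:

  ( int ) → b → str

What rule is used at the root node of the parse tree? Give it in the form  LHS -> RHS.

Type -> Atom '→' Type

[Type [Atom ( [Type [Atom int]] )] → [Type [Atom b] → [Type [Atom str]]]]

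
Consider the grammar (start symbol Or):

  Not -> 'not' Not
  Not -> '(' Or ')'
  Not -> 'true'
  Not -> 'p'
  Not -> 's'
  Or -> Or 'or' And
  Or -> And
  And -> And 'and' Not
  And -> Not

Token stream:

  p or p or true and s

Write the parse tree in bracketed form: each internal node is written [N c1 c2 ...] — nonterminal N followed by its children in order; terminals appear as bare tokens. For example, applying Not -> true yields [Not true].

Or
Or or And
Or or And or And
And or And or And
Not or And or And
p or And or And
p or Not or And
p or p or And
p or p or And and Not
p or p or Not and Not
p or p or true and Not
p or p or true and s

[Or [Or [Or [And [Not p]]] or [And [Not p]]] or [And [And [Not true]] and [Not s]]]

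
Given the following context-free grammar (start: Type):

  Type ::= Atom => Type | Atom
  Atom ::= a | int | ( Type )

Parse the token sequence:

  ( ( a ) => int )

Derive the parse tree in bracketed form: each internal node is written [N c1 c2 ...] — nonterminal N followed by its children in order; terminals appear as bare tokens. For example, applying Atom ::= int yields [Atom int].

[Type [Atom ( [Type [Atom ( [Type [Atom a]] )] => [Type [Atom int]]] )]]

Type
Atom
( Type )
( Atom => Type )
( ( Type ) => Type )
( ( Atom ) => Type )
( ( a ) => Type )
( ( a ) => Atom )
( ( a ) => int )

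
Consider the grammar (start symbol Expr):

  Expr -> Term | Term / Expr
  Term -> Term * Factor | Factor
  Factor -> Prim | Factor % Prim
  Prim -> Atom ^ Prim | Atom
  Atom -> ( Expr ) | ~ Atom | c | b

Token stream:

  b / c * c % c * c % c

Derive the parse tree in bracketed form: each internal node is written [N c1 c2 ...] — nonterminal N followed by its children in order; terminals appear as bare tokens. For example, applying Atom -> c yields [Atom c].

[Expr [Term [Factor [Prim [Atom b]]]] / [Expr [Term [Term [Term [Factor [Prim [Atom c]]]] * [Factor [Factor [Prim [Atom c]]] % [Prim [Atom c]]]] * [Factor [Factor [Prim [Atom c]]] % [Prim [Atom c]]]]]]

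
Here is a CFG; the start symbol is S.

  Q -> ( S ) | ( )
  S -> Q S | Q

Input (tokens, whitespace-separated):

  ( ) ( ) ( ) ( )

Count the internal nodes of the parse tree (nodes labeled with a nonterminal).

[S [Q ( )] [S [Q ( )] [S [Q ( )] [S [Q ( )]]]]]

8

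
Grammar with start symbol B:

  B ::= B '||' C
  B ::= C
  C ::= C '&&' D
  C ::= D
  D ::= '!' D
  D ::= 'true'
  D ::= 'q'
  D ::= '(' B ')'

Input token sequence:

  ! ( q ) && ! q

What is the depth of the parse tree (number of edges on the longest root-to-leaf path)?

[B [C [C [D ! [D ( [B [C [D q]]] )]]] && [D ! [D q]]]]

8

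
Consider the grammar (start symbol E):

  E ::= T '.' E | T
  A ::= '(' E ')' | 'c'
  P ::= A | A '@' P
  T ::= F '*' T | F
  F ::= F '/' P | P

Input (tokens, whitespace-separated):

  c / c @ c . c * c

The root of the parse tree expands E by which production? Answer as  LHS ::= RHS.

[E [T [F [F [P [A c]]] / [P [A c] @ [P [A c]]]]] . [E [T [F [P [A c]]] * [T [F [P [A c]]]]]]]

E ::= T '.' E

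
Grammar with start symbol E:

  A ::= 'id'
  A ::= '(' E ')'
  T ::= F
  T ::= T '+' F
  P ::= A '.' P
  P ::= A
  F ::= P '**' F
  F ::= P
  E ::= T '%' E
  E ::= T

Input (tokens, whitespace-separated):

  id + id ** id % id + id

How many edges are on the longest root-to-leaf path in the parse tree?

7

[E [T [T [F [P [A id]]]] + [F [P [A id]] ** [F [P [A id]]]]] % [E [T [T [F [P [A id]]]] + [F [P [A id]]]]]]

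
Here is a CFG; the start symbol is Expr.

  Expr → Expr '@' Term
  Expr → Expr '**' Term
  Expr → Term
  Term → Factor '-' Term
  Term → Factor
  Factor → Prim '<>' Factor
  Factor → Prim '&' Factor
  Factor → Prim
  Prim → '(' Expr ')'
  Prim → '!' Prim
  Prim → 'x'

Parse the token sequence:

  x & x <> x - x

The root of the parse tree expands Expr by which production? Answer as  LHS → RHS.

[Expr [Term [Factor [Prim x] & [Factor [Prim x] <> [Factor [Prim x]]]] - [Term [Factor [Prim x]]]]]

Expr → Term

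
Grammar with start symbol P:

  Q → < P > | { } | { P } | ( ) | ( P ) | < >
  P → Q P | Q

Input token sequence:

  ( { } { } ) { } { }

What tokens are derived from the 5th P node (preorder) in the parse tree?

{ }

[P [Q ( [P [Q { }] [P [Q { }]]] )] [P [Q { }] [P [Q { }]]]]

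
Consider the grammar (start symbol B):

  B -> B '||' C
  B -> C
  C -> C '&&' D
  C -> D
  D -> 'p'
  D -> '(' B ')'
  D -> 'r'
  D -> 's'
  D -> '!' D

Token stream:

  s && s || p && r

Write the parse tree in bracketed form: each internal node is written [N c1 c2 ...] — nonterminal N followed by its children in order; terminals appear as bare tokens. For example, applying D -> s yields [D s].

[B [B [C [C [D s]] && [D s]]] || [C [C [D p]] && [D r]]]

B
B || C
C || C
C && D || C
D && D || C
s && D || C
s && s || C
s && s || C && D
s && s || D && D
s && s || p && D
s && s || p && r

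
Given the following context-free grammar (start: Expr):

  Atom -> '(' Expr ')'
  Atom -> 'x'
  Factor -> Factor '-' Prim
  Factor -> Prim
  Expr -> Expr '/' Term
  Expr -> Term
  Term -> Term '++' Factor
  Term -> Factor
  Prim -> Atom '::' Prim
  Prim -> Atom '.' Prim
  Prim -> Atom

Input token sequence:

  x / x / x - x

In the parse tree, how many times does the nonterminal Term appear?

3

[Expr [Expr [Expr [Term [Factor [Prim [Atom x]]]]] / [Term [Factor [Prim [Atom x]]]]] / [Term [Factor [Factor [Prim [Atom x]]] - [Prim [Atom x]]]]]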